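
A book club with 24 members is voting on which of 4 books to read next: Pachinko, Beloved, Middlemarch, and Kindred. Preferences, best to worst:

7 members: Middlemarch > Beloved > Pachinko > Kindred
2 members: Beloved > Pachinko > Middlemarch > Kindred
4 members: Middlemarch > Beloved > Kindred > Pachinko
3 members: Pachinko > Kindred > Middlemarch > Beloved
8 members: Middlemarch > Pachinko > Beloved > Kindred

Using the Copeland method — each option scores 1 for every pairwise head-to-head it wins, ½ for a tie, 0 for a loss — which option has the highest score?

Middlemarch

Pachinko: beats Kindred; loses to Beloved and Middlemarch → score 1.
Beloved: beats Pachinko and Kindred; loses to Middlemarch → score 2.
Middlemarch: beats Pachinko, Beloved, and Kindred → score 3.
Kindred: loses to Pachinko, Beloved, and Middlemarch → score 0.
Middlemarch has the best pairwise record.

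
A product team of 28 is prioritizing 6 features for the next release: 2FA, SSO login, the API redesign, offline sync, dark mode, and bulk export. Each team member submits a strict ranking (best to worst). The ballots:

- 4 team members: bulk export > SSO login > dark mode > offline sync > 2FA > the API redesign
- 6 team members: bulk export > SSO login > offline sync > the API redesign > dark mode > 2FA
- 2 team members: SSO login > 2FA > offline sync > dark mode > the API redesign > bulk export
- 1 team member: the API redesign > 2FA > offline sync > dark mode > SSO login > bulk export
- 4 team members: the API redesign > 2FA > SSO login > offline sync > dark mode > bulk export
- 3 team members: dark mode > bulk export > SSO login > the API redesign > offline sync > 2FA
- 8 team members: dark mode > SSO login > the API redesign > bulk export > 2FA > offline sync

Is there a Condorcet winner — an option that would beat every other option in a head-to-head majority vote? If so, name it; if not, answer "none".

SSO login vs 2FA: 23–5 for SSO login.
SSO login vs the API redesign: 23–5 for SSO login.
SSO login vs offline sync: 27–1 for SSO login.
SSO login vs dark mode: 16–12 for SSO login.
SSO login vs bulk export: 15–13 for SSO login.
SSO login beats every other option head-to-head.

SSO login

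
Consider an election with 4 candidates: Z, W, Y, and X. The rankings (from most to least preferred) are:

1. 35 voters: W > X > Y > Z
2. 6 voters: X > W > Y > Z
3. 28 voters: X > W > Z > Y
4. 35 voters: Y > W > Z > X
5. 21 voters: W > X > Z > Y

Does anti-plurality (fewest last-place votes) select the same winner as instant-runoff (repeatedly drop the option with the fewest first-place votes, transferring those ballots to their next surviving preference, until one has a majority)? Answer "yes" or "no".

yes

Anti-plurality — last-place votes: Z 41, W 0, Y 49, X 35. Winner: W.
Instant-runoff — R1 Z 0, W 56, Y 35, X 34 (Z out); R2 W 56, Y 35, X 34 (X out); R3 W 90, Y 35 (W winner). Winner: W.
The two methods agree.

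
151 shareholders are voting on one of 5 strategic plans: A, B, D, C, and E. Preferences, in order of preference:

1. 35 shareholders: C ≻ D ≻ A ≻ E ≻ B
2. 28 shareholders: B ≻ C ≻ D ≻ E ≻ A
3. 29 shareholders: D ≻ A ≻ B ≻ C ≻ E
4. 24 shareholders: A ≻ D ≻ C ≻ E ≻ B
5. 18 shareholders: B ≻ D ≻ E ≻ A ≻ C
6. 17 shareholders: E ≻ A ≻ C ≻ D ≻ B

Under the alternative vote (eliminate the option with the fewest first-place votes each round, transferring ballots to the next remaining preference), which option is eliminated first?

E

Round 1: A 24, B 46, D 29, C 35, E 17. Eliminate E.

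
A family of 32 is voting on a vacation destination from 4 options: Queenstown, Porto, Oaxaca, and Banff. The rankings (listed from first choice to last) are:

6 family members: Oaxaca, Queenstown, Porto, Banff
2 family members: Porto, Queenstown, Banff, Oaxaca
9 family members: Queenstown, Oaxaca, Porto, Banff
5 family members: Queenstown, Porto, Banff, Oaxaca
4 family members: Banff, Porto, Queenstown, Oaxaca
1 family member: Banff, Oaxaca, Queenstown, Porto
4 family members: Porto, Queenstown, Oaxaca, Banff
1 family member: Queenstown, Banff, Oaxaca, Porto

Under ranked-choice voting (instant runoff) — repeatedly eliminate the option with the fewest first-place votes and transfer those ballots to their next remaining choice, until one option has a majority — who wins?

Queenstown

Round 1: Queenstown 15, Porto 6, Oaxaca 6, Banff 5. Eliminate Banff.
Round 2: Queenstown 15, Porto 10, Oaxaca 7. Eliminate Oaxaca.
Round 3: Queenstown 22, Porto 10. Queenstown has a majority.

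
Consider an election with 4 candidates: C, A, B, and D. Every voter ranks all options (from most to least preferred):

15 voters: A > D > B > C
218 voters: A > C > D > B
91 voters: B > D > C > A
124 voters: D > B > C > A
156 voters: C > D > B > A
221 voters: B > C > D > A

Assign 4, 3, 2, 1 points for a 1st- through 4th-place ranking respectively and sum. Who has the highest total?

C

C: 15·1 + 218·3 + 91·2 + 124·2 + 156·4 + 221·3 = 2386
A: 15·4 + 218·4 + 91·1 + 124·1 + 156·1 + 221·1 = 1524
B: 15·2 + 218·1 + 91·4 + 124·3 + 156·2 + 221·4 = 2180
D: 15·3 + 218·2 + 91·3 + 124·4 + 156·3 + 221·2 = 2160
C has the highest Borda score (2386).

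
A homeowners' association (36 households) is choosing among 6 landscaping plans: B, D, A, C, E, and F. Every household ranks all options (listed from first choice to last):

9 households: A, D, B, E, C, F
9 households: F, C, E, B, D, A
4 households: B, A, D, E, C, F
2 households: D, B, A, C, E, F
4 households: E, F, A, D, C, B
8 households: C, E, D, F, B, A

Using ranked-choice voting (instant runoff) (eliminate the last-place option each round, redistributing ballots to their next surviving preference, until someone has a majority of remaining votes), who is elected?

Round 1: B 4, D 2, A 9, C 8, E 4, F 9. Eliminate D.
Round 2: B 6, A 9, C 8, E 4, F 9. Eliminate E.
Round 3: B 6, A 9, C 8, F 13. Eliminate B.
Round 4: A 15, C 8, F 13. Eliminate C.
Round 5: A 15, F 21. F has a majority.

F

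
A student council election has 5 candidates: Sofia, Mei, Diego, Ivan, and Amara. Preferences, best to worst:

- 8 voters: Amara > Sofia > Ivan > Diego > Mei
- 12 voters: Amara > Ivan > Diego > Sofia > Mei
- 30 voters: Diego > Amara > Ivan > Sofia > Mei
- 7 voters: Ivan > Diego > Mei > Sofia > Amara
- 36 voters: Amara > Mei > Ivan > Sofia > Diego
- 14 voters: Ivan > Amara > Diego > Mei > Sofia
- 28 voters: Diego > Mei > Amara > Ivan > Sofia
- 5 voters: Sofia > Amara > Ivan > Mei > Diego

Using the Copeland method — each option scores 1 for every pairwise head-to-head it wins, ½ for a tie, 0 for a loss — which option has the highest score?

Amara

Sofia: loses to Mei, Diego, Ivan, and Amara → score 0.
Mei: beats Sofia; loses to Diego, Ivan, and Amara → score 1.
Diego: beats Sofia and Mei; loses to Ivan and Amara → score 2.
Ivan: beats Sofia, Mei, and Diego; loses to Amara → score 3.
Amara: beats Sofia, Mei, Diego, and Ivan → score 4.
Amara has the best pairwise record.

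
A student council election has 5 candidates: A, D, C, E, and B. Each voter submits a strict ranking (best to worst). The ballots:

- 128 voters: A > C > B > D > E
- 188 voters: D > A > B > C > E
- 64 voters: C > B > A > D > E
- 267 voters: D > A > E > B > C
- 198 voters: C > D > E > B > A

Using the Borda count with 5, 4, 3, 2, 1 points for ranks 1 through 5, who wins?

A: 128·5 + 188·4 + 64·3 + 267·4 + 198·1 = 2850
D: 128·2 + 188·5 + 64·2 + 267·5 + 198·4 = 3451
C: 128·4 + 188·2 + 64·5 + 267·1 + 198·5 = 2465
E: 128·1 + 188·1 + 64·1 + 267·3 + 198·3 = 1775
B: 128·3 + 188·3 + 64·4 + 267·2 + 198·2 = 2134
D has the highest Borda score (3451).

D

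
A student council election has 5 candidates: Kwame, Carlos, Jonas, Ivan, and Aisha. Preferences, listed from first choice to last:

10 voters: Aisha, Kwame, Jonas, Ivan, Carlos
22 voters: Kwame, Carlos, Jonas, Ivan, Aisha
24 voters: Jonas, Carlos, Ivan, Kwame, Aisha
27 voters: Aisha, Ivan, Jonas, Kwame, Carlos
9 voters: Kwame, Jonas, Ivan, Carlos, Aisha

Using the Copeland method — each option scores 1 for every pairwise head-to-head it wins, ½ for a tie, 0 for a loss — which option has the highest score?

Kwame: beats Carlos and Aisha; loses to Jonas and Ivan → score 2.
Carlos: beats Aisha; ties Ivan; loses to Kwame and Jonas → score 1.5.
Jonas: beats Kwame, Carlos, Ivan, and Aisha → score 4.
Ivan: beats Kwame and Aisha; ties Carlos; loses to Jonas → score 2.5.
Aisha: loses to Kwame, Carlos, Jonas, and Ivan → score 0.
Jonas has the best pairwise record.

Jonas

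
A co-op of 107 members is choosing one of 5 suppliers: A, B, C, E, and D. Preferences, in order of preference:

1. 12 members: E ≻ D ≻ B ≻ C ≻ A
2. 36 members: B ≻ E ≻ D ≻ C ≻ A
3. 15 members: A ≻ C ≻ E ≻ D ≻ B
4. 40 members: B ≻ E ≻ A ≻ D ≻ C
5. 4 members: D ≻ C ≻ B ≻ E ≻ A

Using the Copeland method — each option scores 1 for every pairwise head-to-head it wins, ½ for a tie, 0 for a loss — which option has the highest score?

B

A: beats C and D; loses to B and E → score 2.
B: beats A, C, E, and D → score 4.
C: loses to A, B, E, and D → score 0.
E: beats A, C, and D; loses to B → score 3.
D: beats C; loses to A, B, and E → score 1.
B has the best pairwise record.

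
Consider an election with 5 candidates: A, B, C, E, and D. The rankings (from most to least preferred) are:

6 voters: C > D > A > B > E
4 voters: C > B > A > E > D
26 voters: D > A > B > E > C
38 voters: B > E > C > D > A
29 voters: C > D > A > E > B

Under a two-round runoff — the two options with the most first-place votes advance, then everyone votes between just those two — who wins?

B

Round 1 first-place votes: A 0, B 38, C 39, E 0, D 26.
C and B advance.
Runoff: C is preferred to B by 39 voters; B by 64.
B wins the runoff.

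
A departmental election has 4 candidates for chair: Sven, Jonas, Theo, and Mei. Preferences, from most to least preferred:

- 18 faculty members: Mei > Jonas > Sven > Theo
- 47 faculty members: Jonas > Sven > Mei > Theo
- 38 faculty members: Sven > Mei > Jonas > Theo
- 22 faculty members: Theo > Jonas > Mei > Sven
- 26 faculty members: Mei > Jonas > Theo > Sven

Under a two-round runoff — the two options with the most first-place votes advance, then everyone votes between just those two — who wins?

Mei

Round 1 first-place votes: Sven 38, Jonas 47, Theo 22, Mei 44.
Jonas and Mei advance.
Runoff: Jonas is preferred to Mei by 69 voters; Mei by 82.
Mei wins the runoff.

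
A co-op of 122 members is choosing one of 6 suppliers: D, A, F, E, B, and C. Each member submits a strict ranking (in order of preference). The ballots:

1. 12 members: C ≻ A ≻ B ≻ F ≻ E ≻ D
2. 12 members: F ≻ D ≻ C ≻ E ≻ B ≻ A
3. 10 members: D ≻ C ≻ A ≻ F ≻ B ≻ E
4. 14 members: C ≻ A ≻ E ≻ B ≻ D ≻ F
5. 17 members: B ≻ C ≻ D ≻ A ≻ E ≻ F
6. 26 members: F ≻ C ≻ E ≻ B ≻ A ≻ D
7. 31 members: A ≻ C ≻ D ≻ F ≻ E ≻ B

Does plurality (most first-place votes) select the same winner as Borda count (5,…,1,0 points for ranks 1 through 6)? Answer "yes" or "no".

Plurality — first-place votes: D 10, A 31, F 38, E 0, B 17, C 26. Winner: F.
Borda — scores: D 256, A 349, F 296, E 204, B 223, C 502. Winner: C.
The two methods disagree.

no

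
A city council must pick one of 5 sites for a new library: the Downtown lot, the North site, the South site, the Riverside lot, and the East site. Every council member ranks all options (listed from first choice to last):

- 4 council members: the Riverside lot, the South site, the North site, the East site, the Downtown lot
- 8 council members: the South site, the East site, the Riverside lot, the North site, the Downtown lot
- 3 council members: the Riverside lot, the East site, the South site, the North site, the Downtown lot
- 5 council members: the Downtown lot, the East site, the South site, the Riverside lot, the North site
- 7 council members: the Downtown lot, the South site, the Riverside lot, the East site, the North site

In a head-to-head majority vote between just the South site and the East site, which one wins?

the South site

Voters preferring the South site to the East site: 19; preferring the East site to the South site: 8.
the South site wins the head-to-head.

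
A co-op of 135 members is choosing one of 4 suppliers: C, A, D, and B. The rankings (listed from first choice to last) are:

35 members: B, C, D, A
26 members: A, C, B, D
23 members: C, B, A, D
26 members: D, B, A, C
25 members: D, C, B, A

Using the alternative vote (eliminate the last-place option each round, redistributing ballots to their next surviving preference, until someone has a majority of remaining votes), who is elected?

B

Round 1: C 23, A 26, D 51, B 35. Eliminate C.
Round 2: A 26, D 51, B 58. Eliminate A.
Round 3: D 51, B 84. B has a majority.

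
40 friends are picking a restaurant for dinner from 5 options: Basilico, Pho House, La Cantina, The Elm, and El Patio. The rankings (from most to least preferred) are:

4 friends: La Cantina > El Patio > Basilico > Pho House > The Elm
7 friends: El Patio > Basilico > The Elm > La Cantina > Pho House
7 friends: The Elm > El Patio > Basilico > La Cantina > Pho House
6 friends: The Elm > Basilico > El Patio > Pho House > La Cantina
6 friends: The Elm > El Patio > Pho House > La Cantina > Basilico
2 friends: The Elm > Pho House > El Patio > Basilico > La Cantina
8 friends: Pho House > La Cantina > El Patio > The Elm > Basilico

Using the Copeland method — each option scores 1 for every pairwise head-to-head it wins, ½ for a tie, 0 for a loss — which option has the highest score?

The Elm

Basilico: beats Pho House and La Cantina; loses to The Elm and El Patio → score 2.
Pho House: beats La Cantina; loses to Basilico, The Elm, and El Patio → score 1.
La Cantina: loses to Basilico, Pho House, The Elm, and El Patio → score 0.
The Elm: beats Basilico, Pho House, La Cantina, and El Patio → score 4.
El Patio: beats Basilico, Pho House, and La Cantina; loses to The Elm → score 3.
The Elm has the best pairwise record.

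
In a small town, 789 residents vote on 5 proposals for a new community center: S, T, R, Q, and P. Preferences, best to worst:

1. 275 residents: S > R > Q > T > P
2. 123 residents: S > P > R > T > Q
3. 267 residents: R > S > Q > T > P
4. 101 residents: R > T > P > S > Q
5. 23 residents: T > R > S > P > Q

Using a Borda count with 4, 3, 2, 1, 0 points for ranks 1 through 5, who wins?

R

S: 275·4 + 123·4 + 267·3 + 101·1 + 23·2 = 2540
T: 275·1 + 123·1 + 267·1 + 101·3 + 23·4 = 1060
R: 275·3 + 123·2 + 267·4 + 101·4 + 23·3 = 2612
Q: 275·2 + 123·0 + 267·2 + 101·0 + 23·0 = 1084
P: 275·0 + 123·3 + 267·0 + 101·2 + 23·1 = 594
R has the highest Borda score (2612).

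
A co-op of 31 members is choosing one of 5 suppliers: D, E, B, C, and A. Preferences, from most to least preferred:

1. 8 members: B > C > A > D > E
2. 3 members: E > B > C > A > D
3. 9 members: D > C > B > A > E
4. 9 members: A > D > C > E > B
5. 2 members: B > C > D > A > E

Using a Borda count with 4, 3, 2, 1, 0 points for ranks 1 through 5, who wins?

C

D: 8·1 + 3·0 + 9·4 + 9·3 + 2·2 = 75
E: 8·0 + 3·4 + 9·0 + 9·1 + 2·0 = 21
B: 8·4 + 3·3 + 9·2 + 9·0 + 2·4 = 67
C: 8·3 + 3·2 + 9·3 + 9·2 + 2·3 = 81
A: 8·2 + 3·1 + 9·1 + 9·4 + 2·1 = 66
C has the highest Borda score (81).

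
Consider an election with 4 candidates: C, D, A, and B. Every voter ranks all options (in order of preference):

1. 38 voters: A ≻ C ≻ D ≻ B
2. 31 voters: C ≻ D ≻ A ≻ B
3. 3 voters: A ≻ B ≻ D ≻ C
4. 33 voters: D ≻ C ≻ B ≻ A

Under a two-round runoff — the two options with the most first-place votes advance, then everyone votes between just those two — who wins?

D

Round 1 first-place votes: C 31, D 33, A 41, B 0.
A and D advance.
Runoff: A is preferred to D by 41 voters; D by 64.
D wins the runoff.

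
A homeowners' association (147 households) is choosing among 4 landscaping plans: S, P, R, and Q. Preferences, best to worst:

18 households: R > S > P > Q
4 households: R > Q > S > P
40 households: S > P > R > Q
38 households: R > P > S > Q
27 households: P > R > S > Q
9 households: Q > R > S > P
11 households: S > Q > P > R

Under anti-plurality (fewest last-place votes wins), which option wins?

Last-place votes: S 0, P 13, R 11, Q 123.
S is ranked last by the fewest voters, so S wins.

S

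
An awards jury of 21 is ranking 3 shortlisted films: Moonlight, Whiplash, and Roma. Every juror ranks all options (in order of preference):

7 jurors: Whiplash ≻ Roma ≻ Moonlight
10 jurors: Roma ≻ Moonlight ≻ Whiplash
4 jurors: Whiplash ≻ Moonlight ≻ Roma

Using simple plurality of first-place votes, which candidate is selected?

Whiplash

First-place votes: Moonlight 0, Whiplash 11, Roma 10.
Whiplash has the most first-place votes.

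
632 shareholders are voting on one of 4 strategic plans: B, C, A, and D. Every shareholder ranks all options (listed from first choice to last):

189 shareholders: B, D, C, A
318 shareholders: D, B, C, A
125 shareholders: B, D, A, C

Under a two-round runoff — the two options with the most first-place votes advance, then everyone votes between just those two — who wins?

Round 1 first-place votes: B 314, C 0, A 0, D 318.
D and B advance.
Runoff: D is preferred to B by 318 voters; B by 314.
D wins the runoff.

D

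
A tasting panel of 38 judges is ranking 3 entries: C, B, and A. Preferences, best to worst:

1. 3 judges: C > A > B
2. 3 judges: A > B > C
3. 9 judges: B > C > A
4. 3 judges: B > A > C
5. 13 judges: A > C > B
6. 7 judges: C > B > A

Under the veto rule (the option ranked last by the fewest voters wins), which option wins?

C

Last-place votes: C 6, B 16, A 16.
C is ranked last by the fewest voters, so C wins.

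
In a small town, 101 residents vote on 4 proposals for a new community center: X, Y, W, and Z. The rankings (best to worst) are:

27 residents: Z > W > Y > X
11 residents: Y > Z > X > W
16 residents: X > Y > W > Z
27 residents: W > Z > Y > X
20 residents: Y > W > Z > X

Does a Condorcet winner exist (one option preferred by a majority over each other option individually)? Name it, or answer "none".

W

W vs X: 74–27 for W.
W vs Y: 54–47 for W.
W vs Z: 63–38 for W.
W beats every other option head-to-head.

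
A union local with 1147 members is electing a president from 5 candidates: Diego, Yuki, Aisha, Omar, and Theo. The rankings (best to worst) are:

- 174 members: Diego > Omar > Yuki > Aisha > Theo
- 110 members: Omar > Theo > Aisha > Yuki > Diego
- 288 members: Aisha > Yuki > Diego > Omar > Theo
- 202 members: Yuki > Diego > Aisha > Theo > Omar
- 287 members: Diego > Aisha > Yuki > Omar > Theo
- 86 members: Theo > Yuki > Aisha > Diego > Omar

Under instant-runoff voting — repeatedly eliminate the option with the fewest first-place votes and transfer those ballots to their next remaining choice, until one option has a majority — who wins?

Diego

Round 1: Diego 461, Yuki 202, Aisha 288, Omar 110, Theo 86. Eliminate Theo.
Round 2: Diego 461, Yuki 288, Aisha 288, Omar 110. Eliminate Omar.
Round 3: Diego 461, Yuki 288, Aisha 398. Eliminate Yuki.
Round 4: Diego 663, Aisha 484. Diego has a majority.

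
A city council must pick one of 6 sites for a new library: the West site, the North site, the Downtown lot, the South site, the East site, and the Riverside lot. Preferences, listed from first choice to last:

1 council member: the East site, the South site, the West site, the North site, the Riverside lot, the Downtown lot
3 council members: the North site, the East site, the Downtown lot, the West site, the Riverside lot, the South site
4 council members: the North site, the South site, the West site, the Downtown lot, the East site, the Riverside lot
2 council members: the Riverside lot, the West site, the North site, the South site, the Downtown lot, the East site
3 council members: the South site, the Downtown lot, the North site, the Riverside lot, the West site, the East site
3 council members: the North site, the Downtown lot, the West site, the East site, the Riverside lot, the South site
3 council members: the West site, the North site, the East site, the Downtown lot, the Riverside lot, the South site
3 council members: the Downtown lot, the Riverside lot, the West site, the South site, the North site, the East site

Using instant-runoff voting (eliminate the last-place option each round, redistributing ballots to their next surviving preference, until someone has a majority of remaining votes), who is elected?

Round 1: the West site 3, the North site 10, the Downtown lot 3, the South site 3, the East site 1, the Riverside lot 2. Eliminate the East site.
Round 2: the West site 3, the North site 10, the Downtown lot 3, the South site 4, the Riverside lot 2. Eliminate the Riverside lot.
Round 3: the West site 5, the North site 10, the Downtown lot 3, the South site 4. Eliminate the Downtown lot.
Round 4: the West site 8, the North site 10, the South site 4. Eliminate the South site.
Round 5: the West site 9, the North site 13. The North site has a majority.

the North site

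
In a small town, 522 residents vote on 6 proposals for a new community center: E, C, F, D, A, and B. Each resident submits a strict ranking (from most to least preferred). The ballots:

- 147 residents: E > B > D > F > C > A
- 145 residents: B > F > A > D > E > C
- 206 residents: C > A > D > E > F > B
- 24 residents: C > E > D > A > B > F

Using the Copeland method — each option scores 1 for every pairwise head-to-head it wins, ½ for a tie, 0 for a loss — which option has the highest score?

B

E: beats C, F, and B; loses to D and A → score 3.
C: beats A; loses to E, F, D, and B → score 1.
F: beats C and A; loses to E, D, and B → score 2.
D: beats E, C, and F; loses to A and B → score 3.
A: beats E and D; loses to C, F, and B → score 2.
B: beats C, F, D, and A; loses to E → score 4.
B has the best pairwise record.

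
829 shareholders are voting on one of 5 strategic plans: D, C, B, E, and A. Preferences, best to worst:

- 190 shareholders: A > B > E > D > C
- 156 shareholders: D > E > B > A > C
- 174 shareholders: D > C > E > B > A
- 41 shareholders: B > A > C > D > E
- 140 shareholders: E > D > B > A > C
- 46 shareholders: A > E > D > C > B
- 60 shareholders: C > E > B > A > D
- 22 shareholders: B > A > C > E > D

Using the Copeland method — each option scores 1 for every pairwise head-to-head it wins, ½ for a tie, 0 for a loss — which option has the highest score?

D: beats C, B, and A; loses to E → score 3.
C: loses to D, B, E, and A → score 0.
B: beats C and A; loses to D and E → score 2.
E: beats D, C, B, and A → score 4.
A: beats C; loses to D, B, and E → score 1.
E has the best pairwise record.

E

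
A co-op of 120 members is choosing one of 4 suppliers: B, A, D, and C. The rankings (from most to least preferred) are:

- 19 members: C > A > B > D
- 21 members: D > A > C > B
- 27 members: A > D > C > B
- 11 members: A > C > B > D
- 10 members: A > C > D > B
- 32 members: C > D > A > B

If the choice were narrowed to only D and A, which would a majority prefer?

Voters preferring D to A: 53; preferring A to D: 67.
A wins the head-to-head.

A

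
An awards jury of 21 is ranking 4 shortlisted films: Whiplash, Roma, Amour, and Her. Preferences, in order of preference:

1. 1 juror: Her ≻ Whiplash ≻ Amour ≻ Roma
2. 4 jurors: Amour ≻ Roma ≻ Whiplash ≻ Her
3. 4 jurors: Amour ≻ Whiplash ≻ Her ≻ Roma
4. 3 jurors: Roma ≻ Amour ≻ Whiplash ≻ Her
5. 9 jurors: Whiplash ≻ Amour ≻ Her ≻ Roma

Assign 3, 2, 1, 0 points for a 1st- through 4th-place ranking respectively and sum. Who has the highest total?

Amour

Whiplash: 1·2 + 4·1 + 4·2 + 3·1 + 9·3 = 44
Roma: 1·0 + 4·2 + 4·0 + 3·3 + 9·0 = 17
Amour: 1·1 + 4·3 + 4·3 + 3·2 + 9·2 = 49
Her: 1·3 + 4·0 + 4·1 + 3·0 + 9·1 = 16
Amour has the highest Borda score (49).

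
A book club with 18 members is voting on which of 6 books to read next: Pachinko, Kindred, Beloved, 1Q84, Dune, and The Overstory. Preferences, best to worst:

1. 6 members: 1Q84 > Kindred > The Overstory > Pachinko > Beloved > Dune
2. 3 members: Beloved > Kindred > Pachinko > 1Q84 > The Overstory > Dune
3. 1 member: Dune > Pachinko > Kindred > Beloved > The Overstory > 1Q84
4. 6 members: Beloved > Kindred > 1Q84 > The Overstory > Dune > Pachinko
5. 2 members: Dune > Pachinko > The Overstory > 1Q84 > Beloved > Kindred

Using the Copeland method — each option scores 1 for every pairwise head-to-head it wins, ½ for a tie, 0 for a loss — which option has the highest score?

Pachinko: ties Beloved and Dune; loses to Kindred, 1Q84, and The Overstory → score 1.
Kindred: beats Pachinko, 1Q84, Dune, and The Overstory; loses to Beloved → score 4.
Beloved: beats Kindred, 1Q84, Dune, and The Overstory; ties Pachinko → score 4.5.
1Q84: beats Pachinko, Dune, and The Overstory; loses to Kindred and Beloved → score 3.
Dune: ties Pachinko; loses to Kindred, Beloved, 1Q84, and The Overstory → score 0.5.
The Overstory: beats Pachinko and Dune; loses to Kindred, Beloved, and 1Q84 → score 2.
Beloved has the best pairwise record.

Beloved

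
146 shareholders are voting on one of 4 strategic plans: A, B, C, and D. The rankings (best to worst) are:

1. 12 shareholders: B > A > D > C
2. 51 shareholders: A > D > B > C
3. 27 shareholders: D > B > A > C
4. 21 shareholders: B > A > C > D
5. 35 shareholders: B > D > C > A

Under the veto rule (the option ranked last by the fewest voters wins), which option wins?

Last-place votes: A 35, B 0, C 90, D 21.
B is ranked last by the fewest voters, so B wins.

B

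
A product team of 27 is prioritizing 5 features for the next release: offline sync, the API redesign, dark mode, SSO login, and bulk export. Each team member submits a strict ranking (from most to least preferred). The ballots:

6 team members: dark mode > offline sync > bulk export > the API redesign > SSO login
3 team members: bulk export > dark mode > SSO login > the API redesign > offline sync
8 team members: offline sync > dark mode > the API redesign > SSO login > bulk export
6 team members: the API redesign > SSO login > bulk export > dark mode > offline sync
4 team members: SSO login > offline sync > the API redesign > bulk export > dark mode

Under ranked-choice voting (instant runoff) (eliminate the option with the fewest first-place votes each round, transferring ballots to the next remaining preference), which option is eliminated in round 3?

Round 1: offline sync 8, the API redesign 6, dark mode 6, SSO login 4, bulk export 3. Eliminate bulk export.
Round 2: offline sync 8, the API redesign 6, dark mode 9, SSO login 4. Eliminate SSO login.
Round 3: offline sync 12, the API redesign 6, dark mode 9. Eliminate the API redesign.

the API redesign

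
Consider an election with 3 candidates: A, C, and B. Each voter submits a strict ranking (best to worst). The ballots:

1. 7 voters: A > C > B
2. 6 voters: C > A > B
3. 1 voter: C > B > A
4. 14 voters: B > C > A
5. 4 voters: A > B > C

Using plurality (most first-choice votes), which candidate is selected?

B

First-place votes: A 11, C 7, B 14.
B has the most first-place votes.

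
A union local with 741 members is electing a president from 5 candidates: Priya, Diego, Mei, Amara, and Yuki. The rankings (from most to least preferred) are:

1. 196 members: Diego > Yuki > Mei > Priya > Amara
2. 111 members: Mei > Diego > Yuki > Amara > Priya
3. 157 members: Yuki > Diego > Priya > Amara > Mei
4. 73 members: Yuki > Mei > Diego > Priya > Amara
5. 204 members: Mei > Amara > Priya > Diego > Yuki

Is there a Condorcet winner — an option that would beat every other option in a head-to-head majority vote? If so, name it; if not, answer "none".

Checking pairwise contests:
Diego beats Priya 537–204.
Mei beats Diego 388–353.
Yuki beats Mei 426–315.
Priya beats Amara 426–315.
Diego beats Yuki 511–230.
Every option loses at least one head-to-head, so there is no Condorcet winner.

none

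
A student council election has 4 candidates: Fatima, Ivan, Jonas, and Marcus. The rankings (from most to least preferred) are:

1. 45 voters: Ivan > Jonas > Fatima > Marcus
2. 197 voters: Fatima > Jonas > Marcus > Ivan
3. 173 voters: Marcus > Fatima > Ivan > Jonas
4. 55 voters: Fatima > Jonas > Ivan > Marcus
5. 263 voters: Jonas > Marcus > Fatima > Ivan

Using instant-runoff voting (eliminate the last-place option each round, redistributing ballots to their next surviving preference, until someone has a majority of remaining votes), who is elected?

Round 1: Fatima 252, Ivan 45, Jonas 263, Marcus 173. Eliminate Ivan.
Round 2: Fatima 252, Jonas 308, Marcus 173. Eliminate Marcus.
Round 3: Fatima 425, Jonas 308. Fatima has a majority.

Fatima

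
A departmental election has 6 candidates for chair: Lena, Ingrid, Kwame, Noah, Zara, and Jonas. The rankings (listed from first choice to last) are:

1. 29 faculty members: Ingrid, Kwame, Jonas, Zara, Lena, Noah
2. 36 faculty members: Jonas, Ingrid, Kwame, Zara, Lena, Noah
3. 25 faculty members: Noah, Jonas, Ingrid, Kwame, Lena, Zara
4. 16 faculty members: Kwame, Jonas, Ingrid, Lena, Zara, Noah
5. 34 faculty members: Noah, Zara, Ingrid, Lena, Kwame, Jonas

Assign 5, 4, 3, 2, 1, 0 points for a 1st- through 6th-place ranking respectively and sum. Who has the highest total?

Lena: 29·1 + 36·1 + 25·1 + 16·2 + 34·2 = 190
Ingrid: 29·5 + 36·4 + 25·3 + 16·3 + 34·3 = 514
Kwame: 29·4 + 36·3 + 25·2 + 16·5 + 34·1 = 388
Noah: 29·0 + 36·0 + 25·5 + 16·0 + 34·5 = 295
Zara: 29·2 + 36·2 + 25·0 + 16·1 + 34·4 = 282
Jonas: 29·3 + 36·5 + 25·4 + 16·4 + 34·0 = 431
Ingrid has the highest Borda score (514).

Ingrid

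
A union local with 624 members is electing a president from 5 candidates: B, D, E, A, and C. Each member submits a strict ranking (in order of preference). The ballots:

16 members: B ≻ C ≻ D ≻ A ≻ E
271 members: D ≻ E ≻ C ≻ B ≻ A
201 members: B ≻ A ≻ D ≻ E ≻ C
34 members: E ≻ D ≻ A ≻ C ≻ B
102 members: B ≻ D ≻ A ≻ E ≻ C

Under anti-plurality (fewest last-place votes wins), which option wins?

Last-place votes: B 34, D 0, E 16, A 271, C 303.
D is ranked last by the fewest voters, so D wins.

D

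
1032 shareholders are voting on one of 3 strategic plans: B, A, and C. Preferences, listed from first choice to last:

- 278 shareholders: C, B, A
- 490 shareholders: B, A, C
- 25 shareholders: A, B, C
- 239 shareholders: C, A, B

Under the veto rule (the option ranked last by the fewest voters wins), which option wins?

Last-place votes: B 239, A 278, C 515.
B is ranked last by the fewest voters, so B wins.

B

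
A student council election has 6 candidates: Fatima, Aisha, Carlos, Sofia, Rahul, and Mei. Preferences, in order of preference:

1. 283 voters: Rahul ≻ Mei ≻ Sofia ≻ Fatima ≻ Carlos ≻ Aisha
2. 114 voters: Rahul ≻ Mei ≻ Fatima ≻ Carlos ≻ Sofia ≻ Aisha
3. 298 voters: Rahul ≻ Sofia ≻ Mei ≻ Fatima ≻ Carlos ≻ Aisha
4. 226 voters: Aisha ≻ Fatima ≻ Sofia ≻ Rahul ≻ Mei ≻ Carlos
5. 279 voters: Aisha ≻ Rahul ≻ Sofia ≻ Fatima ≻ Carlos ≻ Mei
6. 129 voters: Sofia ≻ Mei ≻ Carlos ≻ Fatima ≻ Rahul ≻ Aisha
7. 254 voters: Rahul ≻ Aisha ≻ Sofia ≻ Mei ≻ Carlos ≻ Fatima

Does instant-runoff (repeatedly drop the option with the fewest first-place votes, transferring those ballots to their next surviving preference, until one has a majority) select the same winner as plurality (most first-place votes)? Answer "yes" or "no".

Instant-runoff — R1 Fatima 0, Aisha 505, Carlos 0, Sofia 129, Rahul 949, Mei 0 (Rahul winner). Winner: Rahul.
Plurality — first-place votes: Fatima 0, Aisha 505, Carlos 0, Sofia 129, Rahul 949, Mei 0. Winner: Rahul.
The two methods agree.

yes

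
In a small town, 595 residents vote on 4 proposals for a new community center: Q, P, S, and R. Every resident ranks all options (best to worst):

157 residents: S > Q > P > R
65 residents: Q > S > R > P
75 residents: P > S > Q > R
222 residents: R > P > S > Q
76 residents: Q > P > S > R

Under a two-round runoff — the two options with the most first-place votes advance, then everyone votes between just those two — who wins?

S

Round 1 first-place votes: Q 141, P 75, S 157, R 222.
R and S advance.
Runoff: R is preferred to S by 222 voters; S by 373.
S wins the runoff.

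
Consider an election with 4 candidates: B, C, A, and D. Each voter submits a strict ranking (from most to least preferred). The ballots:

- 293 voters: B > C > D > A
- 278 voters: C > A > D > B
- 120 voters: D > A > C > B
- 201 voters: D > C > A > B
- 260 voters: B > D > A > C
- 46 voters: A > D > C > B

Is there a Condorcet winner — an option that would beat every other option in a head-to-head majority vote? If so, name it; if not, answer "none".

D

D vs B: 645–553 for D.
D vs C: 627–571 for D.
D vs A: 874–324 for D.
D beats every other option head-to-head.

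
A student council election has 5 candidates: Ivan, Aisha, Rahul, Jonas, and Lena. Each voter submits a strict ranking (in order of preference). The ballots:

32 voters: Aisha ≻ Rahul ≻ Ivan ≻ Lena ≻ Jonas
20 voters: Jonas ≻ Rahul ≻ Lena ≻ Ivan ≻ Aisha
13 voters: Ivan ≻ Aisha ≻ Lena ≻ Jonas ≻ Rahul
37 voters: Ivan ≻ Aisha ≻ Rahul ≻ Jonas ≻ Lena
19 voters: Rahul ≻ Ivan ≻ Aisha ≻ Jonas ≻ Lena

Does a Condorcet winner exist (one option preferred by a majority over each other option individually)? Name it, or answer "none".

Checking pairwise contests:
Rahul beats Ivan 71–50.
Ivan beats Aisha 89–32.
Aisha beats Rahul 82–39.
Ivan beats Jonas 101–20.
Ivan beats Lena 101–20.
Every option loses at least one head-to-head, so there is no Condorcet winner.

none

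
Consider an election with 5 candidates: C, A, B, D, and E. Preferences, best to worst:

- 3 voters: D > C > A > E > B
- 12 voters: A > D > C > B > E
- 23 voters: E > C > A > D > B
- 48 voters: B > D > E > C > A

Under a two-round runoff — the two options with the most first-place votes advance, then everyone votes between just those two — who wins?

Round 1 first-place votes: C 0, A 12, B 48, D 3, E 23.
B and E advance.
Runoff: B is preferred to E by 60 voters; E by 26.
B wins the runoff.

B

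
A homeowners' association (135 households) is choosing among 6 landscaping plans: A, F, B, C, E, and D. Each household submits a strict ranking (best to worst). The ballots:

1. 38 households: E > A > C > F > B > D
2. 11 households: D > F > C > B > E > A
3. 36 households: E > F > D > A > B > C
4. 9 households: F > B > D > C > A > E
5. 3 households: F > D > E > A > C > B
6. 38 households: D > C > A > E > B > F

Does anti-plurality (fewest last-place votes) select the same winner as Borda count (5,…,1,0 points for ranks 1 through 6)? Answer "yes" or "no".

Anti-plurality — last-place votes: A 11, F 38, B 3, C 36, E 9, D 38. Winner: B.
Borda — scores: A 353, F 324, B 170, C 320, E 466, D 392. Winner: E.
The two methods disagree.

no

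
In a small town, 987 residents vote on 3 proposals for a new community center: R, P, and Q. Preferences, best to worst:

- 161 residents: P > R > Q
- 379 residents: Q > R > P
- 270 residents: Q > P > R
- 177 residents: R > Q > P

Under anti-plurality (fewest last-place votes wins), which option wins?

Q

Last-place votes: R 270, P 556, Q 161.
Q is ranked last by the fewest voters, so Q wins.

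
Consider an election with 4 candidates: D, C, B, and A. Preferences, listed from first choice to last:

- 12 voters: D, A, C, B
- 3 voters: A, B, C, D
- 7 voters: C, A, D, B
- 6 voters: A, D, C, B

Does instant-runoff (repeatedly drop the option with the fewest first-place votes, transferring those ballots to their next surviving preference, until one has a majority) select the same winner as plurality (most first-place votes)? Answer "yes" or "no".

Instant-runoff — R1 D 12, C 7, B 0, A 9 (B out); R2 D 12, C 7, A 9 (C out); R3 D 12, A 16 (A winner). Winner: A.
Plurality — first-place votes: D 12, C 7, B 0, A 9. Winner: D.
The two methods disagree.

no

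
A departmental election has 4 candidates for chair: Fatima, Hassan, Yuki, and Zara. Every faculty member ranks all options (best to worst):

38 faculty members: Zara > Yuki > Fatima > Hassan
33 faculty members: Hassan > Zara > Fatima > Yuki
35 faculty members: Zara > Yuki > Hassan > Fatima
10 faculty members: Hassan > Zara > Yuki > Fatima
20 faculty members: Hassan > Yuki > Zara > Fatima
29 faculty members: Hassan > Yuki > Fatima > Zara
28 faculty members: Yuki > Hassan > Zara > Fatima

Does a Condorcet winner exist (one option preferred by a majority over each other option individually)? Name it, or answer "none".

none

Checking pairwise contests:
Hassan beats Fatima 155–38.
Yuki beats Hassan 101–92.
Zara beats Yuki 116–77.
Hassan beats Zara 120–73.
Every option loses at least one head-to-head, so there is no Condorcet winner.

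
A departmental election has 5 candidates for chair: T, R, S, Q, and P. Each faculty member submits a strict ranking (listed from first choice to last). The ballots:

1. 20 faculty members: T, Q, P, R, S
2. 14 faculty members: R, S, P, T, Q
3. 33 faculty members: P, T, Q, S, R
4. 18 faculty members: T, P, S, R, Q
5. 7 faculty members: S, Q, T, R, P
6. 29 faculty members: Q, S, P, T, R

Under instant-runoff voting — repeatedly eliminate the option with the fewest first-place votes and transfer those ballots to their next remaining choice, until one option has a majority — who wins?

P

Round 1: T 38, R 14, S 7, Q 29, P 33. Eliminate S.
Round 2: T 38, R 14, Q 36, P 33. Eliminate R.
Round 3: T 38, Q 36, P 47. Eliminate Q.
Round 4: T 45, P 76. P has a majority.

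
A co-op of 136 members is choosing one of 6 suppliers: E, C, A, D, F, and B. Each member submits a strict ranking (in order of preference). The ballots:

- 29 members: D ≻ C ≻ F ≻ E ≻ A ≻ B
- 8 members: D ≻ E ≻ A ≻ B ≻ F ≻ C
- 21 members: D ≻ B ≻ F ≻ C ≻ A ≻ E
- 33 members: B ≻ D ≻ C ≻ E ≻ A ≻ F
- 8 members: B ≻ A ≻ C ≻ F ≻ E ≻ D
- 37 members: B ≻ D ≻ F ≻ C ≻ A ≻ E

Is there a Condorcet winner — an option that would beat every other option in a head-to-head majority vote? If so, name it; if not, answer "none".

B

B vs E: 99–37 for B.
B vs C: 107–29 for B.
B vs A: 99–37 for B.
B vs D: 78–58 for B.
B vs F: 107–29 for B.
B beats every other option head-to-head.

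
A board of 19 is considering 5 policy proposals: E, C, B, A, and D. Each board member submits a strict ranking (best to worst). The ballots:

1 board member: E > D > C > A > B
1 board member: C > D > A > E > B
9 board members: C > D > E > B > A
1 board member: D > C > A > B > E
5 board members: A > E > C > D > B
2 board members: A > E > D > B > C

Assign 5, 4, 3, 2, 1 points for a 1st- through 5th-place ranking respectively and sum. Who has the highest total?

E: 1·5 + 1·2 + 9·3 + 1·1 + 5·4 + 2·4 = 63
C: 1·3 + 1·5 + 9·5 + 1·4 + 5·3 + 2·1 = 74
B: 1·1 + 1·1 + 9·2 + 1·2 + 5·1 + 2·2 = 31
A: 1·2 + 1·3 + 9·1 + 1·3 + 5·5 + 2·5 = 52
D: 1·4 + 1·4 + 9·4 + 1·5 + 5·2 + 2·3 = 65
C has the highest Borda score (74).

C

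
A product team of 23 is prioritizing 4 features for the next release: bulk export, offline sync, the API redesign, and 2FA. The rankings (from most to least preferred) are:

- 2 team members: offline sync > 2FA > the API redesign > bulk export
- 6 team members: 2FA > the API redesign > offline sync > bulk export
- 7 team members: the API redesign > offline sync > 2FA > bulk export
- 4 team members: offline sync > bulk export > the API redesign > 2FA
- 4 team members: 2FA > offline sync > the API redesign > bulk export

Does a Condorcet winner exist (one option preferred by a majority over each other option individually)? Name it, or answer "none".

Checking pairwise contests:
offline sync beats bulk export 23–0.
the API redesign beats offline sync 13–10.
2FA beats the API redesign 12–11.
offline sync beats 2FA 13–10.
Every option loses at least one head-to-head, so there is no Condorcet winner.

none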